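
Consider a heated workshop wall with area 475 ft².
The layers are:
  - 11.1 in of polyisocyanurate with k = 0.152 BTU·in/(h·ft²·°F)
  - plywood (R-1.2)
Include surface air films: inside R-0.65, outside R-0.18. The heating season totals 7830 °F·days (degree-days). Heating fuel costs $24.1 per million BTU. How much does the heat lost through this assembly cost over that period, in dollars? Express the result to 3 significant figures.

11.1/0.152 = 73.03
R_total = 0.65 + 73.03 + 1.2 + 0.18 = 75.06 ft²·°F·h/BTU
E = A × HDD × 24 / R = 475 × 7830 × 24 / 75.06 = 1189000 BTU
Cost = 1189000/10⁶ × 24.1 = $28.66

28.7 dollars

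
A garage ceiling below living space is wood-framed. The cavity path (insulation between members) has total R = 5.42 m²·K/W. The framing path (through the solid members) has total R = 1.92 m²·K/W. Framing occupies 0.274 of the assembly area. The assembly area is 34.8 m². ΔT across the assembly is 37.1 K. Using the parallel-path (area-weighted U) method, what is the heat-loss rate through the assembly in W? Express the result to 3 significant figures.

357 W

U_eff = 0.726/5.42 + 0.274/1.92 = 0.1339 + 0.1427 = 0.2767
R_eff = 1/U_eff = 3.615 m²·K/W
Q = 34.8 × 37.1 / 3.615 = 357.2 W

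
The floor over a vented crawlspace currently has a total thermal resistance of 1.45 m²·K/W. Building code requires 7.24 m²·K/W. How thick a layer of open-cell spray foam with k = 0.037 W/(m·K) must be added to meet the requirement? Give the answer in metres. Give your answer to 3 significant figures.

ΔR = 7.24 − 1.45 = 5.79 m²·K/W
L = ΔR × k = 5.79 × 0.037 = 0.2142 m

0.214 m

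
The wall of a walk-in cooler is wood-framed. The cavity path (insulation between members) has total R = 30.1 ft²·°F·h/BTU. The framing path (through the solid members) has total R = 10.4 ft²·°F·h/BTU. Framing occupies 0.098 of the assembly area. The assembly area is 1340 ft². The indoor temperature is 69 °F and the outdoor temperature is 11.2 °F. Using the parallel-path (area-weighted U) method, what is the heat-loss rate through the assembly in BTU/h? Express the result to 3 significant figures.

U_eff = 0.902/30.1 + 0.098/10.4 = 0.02997 + 0.009423 = 0.03939
R_eff = 1/U_eff = 25.39 ft²·°F·h/BTU
Q = 1340 × (69 − 11.2) / 25.39 = 3051 BTU/h

3050 BTU/h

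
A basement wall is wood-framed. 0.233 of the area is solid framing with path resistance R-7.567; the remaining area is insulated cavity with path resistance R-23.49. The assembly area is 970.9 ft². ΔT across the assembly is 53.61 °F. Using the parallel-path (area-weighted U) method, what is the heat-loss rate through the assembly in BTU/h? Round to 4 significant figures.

3302 BTU/h

U_eff = 0.767/23.49 + 0.233/7.567 = 0.032652 + 0.030792 = 0.063444
R_eff = 1/U_eff = 15.762 ft²·°F·h/BTU
Q = 970.9 × 53.61 / 15.762 = 3302.2 BTU/h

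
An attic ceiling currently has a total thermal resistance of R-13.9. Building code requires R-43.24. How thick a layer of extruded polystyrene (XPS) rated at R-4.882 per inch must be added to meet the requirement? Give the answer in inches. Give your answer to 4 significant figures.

ΔR = 43.24 − 13.9 = 29.34 ft²·°F·h/BTU
L = ΔR / (R/in) = 29.34/4.882 = 6.0098 in

6.010 in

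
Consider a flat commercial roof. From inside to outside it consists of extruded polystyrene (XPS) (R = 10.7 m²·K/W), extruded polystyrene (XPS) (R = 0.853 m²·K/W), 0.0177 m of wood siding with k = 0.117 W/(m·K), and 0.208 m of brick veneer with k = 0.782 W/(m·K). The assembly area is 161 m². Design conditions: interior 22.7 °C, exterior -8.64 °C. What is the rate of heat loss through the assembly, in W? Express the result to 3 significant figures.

422 W

0.0177/0.117 = 0.1513
0.208/0.782 = 0.266
R_total = 10.7 + 0.853 + 0.1513 + 0.266 = 11.97 m²·K/W
Q = A·ΔT/R = 161 × (22.7 − (-8.64)) / 11.97 = 421.5 W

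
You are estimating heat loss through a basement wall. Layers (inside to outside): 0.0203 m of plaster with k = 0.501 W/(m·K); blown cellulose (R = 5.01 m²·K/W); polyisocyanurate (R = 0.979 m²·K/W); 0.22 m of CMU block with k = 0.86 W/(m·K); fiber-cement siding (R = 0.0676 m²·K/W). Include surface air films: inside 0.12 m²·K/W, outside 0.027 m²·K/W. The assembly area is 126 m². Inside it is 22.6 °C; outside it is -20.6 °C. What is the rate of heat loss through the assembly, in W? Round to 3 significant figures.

837 W

0.0203/0.501 = 0.04052
0.22/0.86 = 0.2558
R_total = 0.12 + 0.04052 + 5.01 + 0.979 + 0.2558 + 0.0676 + 0.027 = 6.5 m²·K/W
Q = A·ΔT/R = 126 × (22.6 − (-20.6)) / 6.5 = 837.4 W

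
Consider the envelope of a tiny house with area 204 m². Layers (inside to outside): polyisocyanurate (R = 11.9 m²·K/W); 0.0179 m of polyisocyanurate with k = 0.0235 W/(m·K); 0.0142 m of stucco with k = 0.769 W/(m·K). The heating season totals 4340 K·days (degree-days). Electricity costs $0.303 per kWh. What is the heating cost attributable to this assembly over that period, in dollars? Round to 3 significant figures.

0.0179/0.0235 = 0.7617
0.0142/0.769 = 0.01847
R_total = 11.9 + 0.7617 + 0.01847 = 12.68 m²·K/W
E = A × HDD × 24 / R / 1000 = 204 × 4340 × 24 / 12.68 / 1000 = 1676 kWh
Cost = 1676 × 0.303 = $507.7

508 dollars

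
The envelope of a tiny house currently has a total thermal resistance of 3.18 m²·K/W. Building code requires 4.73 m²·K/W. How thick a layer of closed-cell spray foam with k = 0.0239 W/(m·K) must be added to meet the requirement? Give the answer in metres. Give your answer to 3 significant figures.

0.0370 m

ΔR = 4.73 − 3.18 = 1.55 m²·K/W
L = ΔR × k = 1.55 × 0.0239 = 0.03705 m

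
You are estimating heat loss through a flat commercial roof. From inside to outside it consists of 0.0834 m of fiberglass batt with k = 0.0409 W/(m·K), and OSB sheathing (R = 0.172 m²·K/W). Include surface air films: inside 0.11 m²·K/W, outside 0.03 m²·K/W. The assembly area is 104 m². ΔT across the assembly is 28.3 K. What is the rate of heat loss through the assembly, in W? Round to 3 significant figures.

0.0834/0.0409 = 2.039
R_total = 0.11 + 2.039 + 0.172 + 0.03 = 2.351 m²·K/W
Q = A·ΔT/R = 104 × 28.3 / 2.351 = 1252 W

1250 W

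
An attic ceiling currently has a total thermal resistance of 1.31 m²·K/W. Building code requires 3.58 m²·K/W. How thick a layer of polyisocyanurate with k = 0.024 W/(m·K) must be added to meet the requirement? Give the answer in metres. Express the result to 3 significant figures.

0.0545 m

ΔR = 3.58 − 1.31 = 2.27 m²·K/W
L = ΔR × k = 2.27 × 0.024 = 0.05448 m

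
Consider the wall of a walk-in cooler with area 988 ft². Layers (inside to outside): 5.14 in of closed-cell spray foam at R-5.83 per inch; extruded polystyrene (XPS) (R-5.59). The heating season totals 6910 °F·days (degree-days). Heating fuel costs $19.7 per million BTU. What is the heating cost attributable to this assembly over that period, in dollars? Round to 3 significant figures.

5.14 × 5.83 = 29.97
R_total = 29.97 + 5.59 = 35.56 ft²·°F·h/BTU
E = A × HDD × 24 / R = 988 × 6910 × 24 / 35.56 = 4608000 BTU
Cost = 4608000/10⁶ × 19.7 = $90.78

90.8 dollars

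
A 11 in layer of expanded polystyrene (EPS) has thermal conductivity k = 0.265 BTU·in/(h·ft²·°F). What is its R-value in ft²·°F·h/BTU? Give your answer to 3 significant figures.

41.5 ft²·°F·h/BTU

R = L/k = 11/0.265 = 41.51 ft²·°F·h/BTU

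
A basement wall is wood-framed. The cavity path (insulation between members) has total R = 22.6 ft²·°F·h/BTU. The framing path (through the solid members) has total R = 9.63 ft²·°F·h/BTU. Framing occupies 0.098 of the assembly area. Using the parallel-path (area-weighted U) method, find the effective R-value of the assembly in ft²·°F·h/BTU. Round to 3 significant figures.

20.0 ft²·°F·h/BTU

U_eff = 0.902/22.6 + 0.098/9.63 = 0.03991 + 0.01018 = 0.05009
R_eff = 1/U_eff = 19.96 ft²·°F·h/BTU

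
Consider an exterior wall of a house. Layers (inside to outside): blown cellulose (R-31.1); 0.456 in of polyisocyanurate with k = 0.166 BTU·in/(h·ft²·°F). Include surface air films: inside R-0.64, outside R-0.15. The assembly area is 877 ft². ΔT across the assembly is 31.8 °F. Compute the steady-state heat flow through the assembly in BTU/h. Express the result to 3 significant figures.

0.456/0.166 = 2.747
R_total = 0.64 + 31.1 + 2.747 + 0.15 = 34.64 ft²·°F·h/BTU
Q = A·ΔT/R = 877 × 31.8 / 34.64 = 805.2 BTU/h

805 BTU/h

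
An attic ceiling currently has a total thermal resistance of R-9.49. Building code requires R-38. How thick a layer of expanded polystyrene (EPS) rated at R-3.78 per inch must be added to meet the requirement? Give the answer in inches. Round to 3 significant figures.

7.54 in

ΔR = 38 − 9.49 = 28.51 ft²·°F·h/BTU
L = ΔR / (R/in) = 28.51/3.78 = 7.542 in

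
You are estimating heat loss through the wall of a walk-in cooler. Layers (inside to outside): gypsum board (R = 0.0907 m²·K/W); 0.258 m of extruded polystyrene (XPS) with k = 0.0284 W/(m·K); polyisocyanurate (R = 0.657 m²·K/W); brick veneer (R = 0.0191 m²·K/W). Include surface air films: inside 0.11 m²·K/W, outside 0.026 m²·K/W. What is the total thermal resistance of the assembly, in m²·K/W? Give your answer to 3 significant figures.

0.258/0.0284 = 9.085
R_total = 0.11 + 0.0907 + 9.085 + 0.657 + 0.0191 + 0.026 = 9.987 m²·K/W

9.99 m²·K/W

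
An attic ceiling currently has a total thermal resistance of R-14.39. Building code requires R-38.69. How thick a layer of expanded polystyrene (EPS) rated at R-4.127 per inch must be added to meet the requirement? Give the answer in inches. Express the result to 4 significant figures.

ΔR = 38.69 − 14.39 = 24.3 ft²·°F·h/BTU
L = ΔR / (R/in) = 24.3/4.127 = 5.8881 in

5.888 in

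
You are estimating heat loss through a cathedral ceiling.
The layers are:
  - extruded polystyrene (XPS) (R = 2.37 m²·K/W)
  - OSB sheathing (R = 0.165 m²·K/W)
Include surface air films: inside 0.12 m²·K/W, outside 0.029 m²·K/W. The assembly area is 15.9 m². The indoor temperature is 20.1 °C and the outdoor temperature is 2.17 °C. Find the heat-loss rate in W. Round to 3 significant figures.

R_total = 0.12 + 2.37 + 0.165 + 0.029 = 2.684 m²·K/W
Q = A·ΔT/R = 15.9 × (20.1 − 2.17) / 2.684 = 106.2 W

106 W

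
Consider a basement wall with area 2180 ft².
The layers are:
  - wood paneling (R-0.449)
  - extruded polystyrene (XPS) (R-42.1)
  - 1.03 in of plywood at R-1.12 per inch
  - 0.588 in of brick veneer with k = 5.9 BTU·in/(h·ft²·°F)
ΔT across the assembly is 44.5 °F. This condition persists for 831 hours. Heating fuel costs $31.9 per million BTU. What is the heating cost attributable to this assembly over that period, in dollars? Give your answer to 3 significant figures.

58.7 dollars

1.03 × 1.12 = 1.154
0.588/5.9 = 0.09966
R_total = 0.449 + 42.1 + 1.154 + 0.09966 = 43.8 ft²·°F·h/BTU
Q = 2180 × 44.5 / 43.8 = 2215 BTU/h
E = 2215 × 831 = 1840000 BTU
Cost = 1840000/10⁶ × 31.9 = $58.71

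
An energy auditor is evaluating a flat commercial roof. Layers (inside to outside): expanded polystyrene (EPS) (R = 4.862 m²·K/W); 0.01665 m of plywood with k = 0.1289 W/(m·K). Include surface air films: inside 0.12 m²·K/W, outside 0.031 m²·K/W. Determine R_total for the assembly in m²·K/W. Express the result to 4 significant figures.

0.01665/0.1289 = 0.12917
R_total = 0.12 + 4.862 + 0.12917 + 0.031 = 5.1422 m²·K/W

5.142 m²·K/W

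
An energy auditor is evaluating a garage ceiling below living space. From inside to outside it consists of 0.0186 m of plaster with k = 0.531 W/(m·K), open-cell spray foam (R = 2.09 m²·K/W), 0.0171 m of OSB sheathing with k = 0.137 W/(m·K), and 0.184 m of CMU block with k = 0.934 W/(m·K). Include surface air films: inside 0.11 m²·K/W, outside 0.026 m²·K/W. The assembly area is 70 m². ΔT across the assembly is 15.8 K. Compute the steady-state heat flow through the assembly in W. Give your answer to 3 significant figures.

428 W

0.0186/0.531 = 0.03503
0.0171/0.137 = 0.1248
0.184/0.934 = 0.197
R_total = 0.11 + 0.03503 + 2.09 + 0.1248 + 0.197 + 0.026 = 2.583 m²·K/W
Q = A·ΔT/R = 70 × 15.8 / 2.583 = 428.2 W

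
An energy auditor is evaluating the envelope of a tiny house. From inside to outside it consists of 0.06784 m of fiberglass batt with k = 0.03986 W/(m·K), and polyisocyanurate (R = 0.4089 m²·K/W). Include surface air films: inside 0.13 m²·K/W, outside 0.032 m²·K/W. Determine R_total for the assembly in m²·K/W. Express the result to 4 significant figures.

2.273 m²·K/W

0.06784/0.03986 = 1.702
R_total = 0.13 + 1.702 + 0.4089 + 0.032 = 2.2729 m²·K/W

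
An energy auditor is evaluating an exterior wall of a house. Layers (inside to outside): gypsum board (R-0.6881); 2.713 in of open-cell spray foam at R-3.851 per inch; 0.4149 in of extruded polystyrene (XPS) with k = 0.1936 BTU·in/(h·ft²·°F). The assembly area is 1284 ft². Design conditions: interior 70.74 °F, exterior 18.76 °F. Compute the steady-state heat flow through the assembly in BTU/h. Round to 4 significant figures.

5026 BTU/h

2.713 × 3.851 = 10.448
0.4149/0.1936 = 2.1431
R_total = 0.6881 + 10.448 + 2.1431 = 13.279 ft²·°F·h/BTU
Q = A·ΔT/R = 1284 × (70.74 − 18.76) / 13.279 = 5026.2 BTU/h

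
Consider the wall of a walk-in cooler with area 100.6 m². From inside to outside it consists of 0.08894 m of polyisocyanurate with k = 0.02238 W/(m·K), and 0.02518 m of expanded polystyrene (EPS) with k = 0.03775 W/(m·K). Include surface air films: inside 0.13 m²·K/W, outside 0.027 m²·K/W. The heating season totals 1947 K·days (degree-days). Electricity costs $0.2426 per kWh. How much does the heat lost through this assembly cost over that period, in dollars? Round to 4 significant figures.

0.08894/0.02238 = 3.9741
0.02518/0.03775 = 0.66702
R_total = 0.13 + 3.9741 + 0.66702 + 0.027 = 4.7981 m²·K/W
E = A × HDD × 24 / R / 1000 = 100.6 × 1947 × 24 / 4.7981 / 1000 = 979.73 kWh
Cost = 979.73 × 0.2426 = $237.68

237.7 dollars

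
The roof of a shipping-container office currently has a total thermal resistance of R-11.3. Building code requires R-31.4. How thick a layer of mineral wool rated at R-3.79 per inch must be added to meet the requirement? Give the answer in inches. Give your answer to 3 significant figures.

5.30 in

ΔR = 31.4 − 11.3 = 20.1 ft²·°F·h/BTU
L = ΔR / (R/in) = 20.1/3.79 = 5.303 in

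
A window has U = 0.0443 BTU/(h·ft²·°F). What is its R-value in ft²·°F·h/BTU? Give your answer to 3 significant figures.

R = 1/U = 1/0.0443 = 22.57

22.6 ft²·°F·h/BTU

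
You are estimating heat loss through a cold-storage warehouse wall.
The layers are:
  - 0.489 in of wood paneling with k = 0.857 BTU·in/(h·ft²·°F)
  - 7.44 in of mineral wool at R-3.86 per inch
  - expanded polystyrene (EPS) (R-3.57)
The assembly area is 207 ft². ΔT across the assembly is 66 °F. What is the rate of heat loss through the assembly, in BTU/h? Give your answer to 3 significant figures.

416 BTU/h

0.489/0.857 = 0.5706
7.44 × 3.86 = 28.72
R_total = 0.5706 + 28.72 + 3.57 = 32.86 ft²·°F·h/BTU
Q = A·ΔT/R = 207 × 66 / 32.86 = 415.8 BTU/h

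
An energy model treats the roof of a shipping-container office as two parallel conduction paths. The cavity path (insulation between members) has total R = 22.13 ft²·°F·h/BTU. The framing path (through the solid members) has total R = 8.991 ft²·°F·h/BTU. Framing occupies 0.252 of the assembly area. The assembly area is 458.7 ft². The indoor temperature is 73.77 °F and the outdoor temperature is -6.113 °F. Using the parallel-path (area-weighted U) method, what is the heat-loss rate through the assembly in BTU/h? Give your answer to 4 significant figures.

U_eff = 0.748/22.13 + 0.252/8.991 = 0.0338 + 0.028028 = 0.061828
R_eff = 1/U_eff = 16.174 ft²·°F·h/BTU
Q = 458.7 × (73.77 − (-6.113)) / 16.174 = 2265.5 BTU/h

2266 BTU/h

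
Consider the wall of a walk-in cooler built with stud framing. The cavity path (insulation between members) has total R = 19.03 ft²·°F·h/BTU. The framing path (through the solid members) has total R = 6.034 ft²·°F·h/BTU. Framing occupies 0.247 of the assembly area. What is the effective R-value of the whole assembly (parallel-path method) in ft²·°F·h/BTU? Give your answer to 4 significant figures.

U_eff = 0.753/19.03 + 0.247/6.034 = 0.039569 + 0.040935 = 0.080504
R_eff = 1/U_eff = 12.422 ft²·°F·h/BTU

12.42 ft²·°F·h/BTU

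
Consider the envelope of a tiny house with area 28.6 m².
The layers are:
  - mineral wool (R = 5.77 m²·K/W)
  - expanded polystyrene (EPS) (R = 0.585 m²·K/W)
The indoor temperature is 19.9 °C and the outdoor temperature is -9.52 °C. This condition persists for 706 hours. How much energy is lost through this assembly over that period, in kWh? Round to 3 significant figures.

93.5 kWh

R_total = 5.77 + 0.585 = 6.355 m²·K/W
Q = 28.6 × (19.9 − (-9.52)) / 6.355 = 132.4 W
E = 132.4 W × 706 h / 1000 = 93.48 kWh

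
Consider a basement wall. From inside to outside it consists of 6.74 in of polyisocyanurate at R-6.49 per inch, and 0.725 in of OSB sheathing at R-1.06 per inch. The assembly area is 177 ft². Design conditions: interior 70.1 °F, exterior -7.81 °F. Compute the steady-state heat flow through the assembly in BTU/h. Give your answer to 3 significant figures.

6.74 × 6.49 = 43.74
0.725 × 1.06 = 0.7685
R_total = 43.74 + 0.7685 = 44.51 ft²·°F·h/BTU
Q = A·ΔT/R = 177 × (70.1 − (-7.81)) / 44.51 = 309.8 BTU/h

310 BTU/h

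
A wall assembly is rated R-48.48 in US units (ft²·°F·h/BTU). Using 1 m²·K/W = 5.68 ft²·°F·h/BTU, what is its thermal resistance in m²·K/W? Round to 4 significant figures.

R_SI = 48.48/5.68 = 8.5352

8.535 m²·K/W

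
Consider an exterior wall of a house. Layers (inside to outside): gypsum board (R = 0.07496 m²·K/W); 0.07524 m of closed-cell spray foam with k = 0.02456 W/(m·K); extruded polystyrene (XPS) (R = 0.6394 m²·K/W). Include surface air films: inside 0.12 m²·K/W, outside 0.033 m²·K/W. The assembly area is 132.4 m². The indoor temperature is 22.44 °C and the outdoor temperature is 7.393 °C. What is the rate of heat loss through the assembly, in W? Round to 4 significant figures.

0.07524/0.02456 = 3.0635
R_total = 0.12 + 0.07496 + 3.0635 + 0.6394 + 0.033 = 3.9309 m²·K/W
Q = A·ΔT/R = 132.4 × (22.44 − 7.393) / 3.9309 = 506.81 W

506.8 W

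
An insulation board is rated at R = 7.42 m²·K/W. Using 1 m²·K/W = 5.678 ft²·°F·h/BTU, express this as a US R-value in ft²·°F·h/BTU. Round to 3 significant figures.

R_US = 7.42 × 5.678 = 42.13

42.1 ft²·°F·h/BTU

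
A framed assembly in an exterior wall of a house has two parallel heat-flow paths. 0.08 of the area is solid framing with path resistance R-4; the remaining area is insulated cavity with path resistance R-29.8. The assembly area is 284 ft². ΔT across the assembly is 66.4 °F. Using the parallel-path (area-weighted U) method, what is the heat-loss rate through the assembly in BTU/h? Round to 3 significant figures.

959 BTU/h

U_eff = 0.92/29.8 + 0.08/4 = 0.03087 + 0.02 = 0.05087
R_eff = 1/U_eff = 19.66 ft²·°F·h/BTU
Q = 284 × 66.4 / 19.66 = 959.3 BTU/h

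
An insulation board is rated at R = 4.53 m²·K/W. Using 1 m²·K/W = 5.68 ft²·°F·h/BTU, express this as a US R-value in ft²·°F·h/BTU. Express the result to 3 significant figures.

R_US = 4.53 × 5.68 = 25.73

25.7 ft²·°F·h/BTU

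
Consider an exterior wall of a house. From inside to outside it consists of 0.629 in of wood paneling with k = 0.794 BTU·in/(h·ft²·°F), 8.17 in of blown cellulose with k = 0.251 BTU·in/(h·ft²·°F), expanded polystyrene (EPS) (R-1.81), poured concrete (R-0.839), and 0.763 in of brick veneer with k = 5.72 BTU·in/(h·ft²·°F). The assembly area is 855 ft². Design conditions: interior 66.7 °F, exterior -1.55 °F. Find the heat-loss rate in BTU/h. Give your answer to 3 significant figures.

1620 BTU/h

0.629/0.794 = 0.7922
8.17/0.251 = 32.55
0.763/5.72 = 0.1334
R_total = 0.7922 + 32.55 + 1.81 + 0.839 + 0.1334 = 36.12 ft²·°F·h/BTU
Q = A·ΔT/R = 855 × (66.7 − (-1.55)) / 36.12 = 1615 BTU/h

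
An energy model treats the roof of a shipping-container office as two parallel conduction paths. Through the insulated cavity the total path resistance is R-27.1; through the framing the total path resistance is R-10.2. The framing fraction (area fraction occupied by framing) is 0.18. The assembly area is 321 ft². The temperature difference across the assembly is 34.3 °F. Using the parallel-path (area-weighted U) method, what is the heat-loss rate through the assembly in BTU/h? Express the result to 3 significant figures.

527 BTU/h

U_eff = 0.82/27.1 + 0.18/10.2 = 0.03026 + 0.01765 = 0.04791
R_eff = 1/U_eff = 20.87 ft²·°F·h/BTU
Q = 321 × 34.3 / 20.87 = 527.5 BTU/h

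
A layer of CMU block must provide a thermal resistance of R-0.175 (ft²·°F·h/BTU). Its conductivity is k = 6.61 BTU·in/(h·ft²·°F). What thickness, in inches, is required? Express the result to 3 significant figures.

1.16 in

L = R × k = 0.175 × 6.61 = 1.157 in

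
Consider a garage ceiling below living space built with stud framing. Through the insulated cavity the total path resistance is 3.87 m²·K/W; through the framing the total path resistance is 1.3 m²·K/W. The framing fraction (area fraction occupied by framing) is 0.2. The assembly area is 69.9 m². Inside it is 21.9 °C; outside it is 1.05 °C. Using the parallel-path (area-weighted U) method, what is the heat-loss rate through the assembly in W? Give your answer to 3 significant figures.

525 W

U_eff = 0.8/3.87 + 0.2/1.3 = 0.2067 + 0.1538 = 0.3606
R_eff = 1/U_eff = 2.773 m²·K/W
Q = 69.9 × (21.9 − 1.05) / 2.773 = 525.5 W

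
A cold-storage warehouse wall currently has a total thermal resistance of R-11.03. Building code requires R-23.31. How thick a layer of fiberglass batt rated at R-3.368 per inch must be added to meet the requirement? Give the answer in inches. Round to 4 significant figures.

ΔR = 23.31 − 11.03 = 12.28 ft²·°F·h/BTU
L = ΔR / (R/in) = 12.28/3.368 = 3.6461 in

3.646 in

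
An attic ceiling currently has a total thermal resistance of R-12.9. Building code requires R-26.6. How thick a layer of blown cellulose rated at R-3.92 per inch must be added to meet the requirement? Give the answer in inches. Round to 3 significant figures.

ΔR = 26.6 − 12.9 = 13.7 ft²·°F·h/BTU
L = ΔR / (R/in) = 13.7/3.92 = 3.495 in

3.49 in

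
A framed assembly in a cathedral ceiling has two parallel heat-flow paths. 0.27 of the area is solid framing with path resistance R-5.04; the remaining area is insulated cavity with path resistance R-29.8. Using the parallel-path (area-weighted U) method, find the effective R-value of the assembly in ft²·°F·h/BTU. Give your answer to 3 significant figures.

U_eff = 0.73/29.8 + 0.27/5.04 = 0.0245 + 0.05357 = 0.07807
R_eff = 1/U_eff = 12.81 ft²·°F·h/BTU

12.8 ft²·°F·h/BTU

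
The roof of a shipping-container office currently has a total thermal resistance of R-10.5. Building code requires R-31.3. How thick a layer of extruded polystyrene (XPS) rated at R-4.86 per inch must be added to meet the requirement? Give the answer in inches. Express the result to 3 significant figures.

ΔR = 31.3 − 10.5 = 20.8 ft²·°F·h/BTU
L = ΔR / (R/in) = 20.8/4.86 = 4.28 in

4.28 in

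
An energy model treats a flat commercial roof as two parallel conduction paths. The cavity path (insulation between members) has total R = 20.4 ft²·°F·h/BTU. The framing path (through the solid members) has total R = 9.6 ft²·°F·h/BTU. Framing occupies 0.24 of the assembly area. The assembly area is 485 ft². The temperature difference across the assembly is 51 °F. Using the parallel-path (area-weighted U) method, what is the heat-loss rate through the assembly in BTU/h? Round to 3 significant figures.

1540 BTU/h

U_eff = 0.76/20.4 + 0.24/9.6 = 0.03725 + 0.025 = 0.06225
R_eff = 1/U_eff = 16.06 ft²·°F·h/BTU
Q = 485 × 51 / 16.06 = 1540 BTU/h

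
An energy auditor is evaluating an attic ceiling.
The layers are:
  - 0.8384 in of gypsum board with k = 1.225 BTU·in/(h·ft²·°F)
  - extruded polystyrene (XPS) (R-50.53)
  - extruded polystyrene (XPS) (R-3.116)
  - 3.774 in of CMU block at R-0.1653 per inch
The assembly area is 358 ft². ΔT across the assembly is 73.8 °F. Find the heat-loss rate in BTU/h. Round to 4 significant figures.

480.8 BTU/h

0.8384/1.225 = 0.68441
3.774 × 0.1653 = 0.62384
R_total = 0.68441 + 50.53 + 3.116 + 0.62384 = 54.954 ft²·°F·h/BTU
Q = A·ΔT/R = 358 × 73.8 / 54.954 = 480.77 BTU/h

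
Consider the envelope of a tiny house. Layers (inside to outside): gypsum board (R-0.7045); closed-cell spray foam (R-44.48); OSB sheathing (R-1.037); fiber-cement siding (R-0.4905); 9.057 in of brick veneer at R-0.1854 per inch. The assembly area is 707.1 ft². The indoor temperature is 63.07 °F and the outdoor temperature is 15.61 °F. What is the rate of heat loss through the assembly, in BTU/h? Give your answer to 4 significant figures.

693.5 BTU/h

9.057 × 0.1854 = 1.6792
R_total = 0.7045 + 44.48 + 1.037 + 0.4905 + 1.6792 = 48.391 ft²·°F·h/BTU
Q = A·ΔT/R = 707.1 × (63.07 − 15.61) / 48.391 = 693.49 BTU/h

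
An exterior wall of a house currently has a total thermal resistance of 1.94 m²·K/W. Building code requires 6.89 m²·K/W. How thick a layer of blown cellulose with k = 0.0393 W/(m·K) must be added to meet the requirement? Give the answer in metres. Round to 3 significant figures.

ΔR = 6.89 − 1.94 = 4.95 m²·K/W
L = ΔR × k = 4.95 × 0.0393 = 0.1945 m

0.195 m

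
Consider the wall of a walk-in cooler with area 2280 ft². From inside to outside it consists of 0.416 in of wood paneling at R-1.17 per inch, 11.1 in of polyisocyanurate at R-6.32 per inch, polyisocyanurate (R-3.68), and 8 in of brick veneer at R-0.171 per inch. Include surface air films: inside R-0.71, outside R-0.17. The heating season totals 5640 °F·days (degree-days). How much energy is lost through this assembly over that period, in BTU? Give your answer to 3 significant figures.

0.416 × 1.17 = 0.4867
11.1 × 6.32 = 70.15
8 × 0.171 = 1.368
R_total = 0.71 + 0.4867 + 70.15 + 3.68 + 1.368 + 0.17 = 76.57 ft²·°F·h/BTU
E = A × HDD × 24 / R = 2280 × 5640 × 24 / 76.57 = 4031000 BTU

4030000 BTU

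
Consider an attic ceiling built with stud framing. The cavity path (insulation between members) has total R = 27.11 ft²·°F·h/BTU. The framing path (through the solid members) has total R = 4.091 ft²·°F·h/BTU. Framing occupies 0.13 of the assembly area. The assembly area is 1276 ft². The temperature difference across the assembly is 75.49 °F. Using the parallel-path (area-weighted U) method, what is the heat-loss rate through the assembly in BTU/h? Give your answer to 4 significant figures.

U_eff = 0.87/27.11 + 0.13/4.091 = 0.032091 + 0.031777 = 0.063869
R_eff = 1/U_eff = 15.657 ft²·°F·h/BTU
Q = 1276 × 75.49 / 15.657 = 6152.2 BTU/h

6152 BTU/h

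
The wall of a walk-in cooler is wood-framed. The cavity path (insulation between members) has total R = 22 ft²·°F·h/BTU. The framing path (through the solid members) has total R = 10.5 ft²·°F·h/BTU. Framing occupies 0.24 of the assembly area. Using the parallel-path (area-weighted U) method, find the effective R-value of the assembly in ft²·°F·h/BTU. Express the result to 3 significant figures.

17.4 ft²·°F·h/BTU

U_eff = 0.76/22 + 0.24/10.5 = 0.03455 + 0.02286 = 0.0574
R_eff = 1/U_eff = 17.42 ft²·°F·h/BTU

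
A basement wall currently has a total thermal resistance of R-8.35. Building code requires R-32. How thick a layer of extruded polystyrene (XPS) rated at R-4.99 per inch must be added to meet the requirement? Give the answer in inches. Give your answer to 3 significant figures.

4.74 in

ΔR = 32 − 8.35 = 23.65 ft²·°F·h/BTU
L = ΔR / (R/in) = 23.65/4.99 = 4.739 in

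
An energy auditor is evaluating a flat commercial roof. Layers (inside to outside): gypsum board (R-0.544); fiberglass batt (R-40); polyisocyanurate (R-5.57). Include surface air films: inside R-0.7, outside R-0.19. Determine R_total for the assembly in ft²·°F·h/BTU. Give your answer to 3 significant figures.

R_total = 0.7 + 0.544 + 40 + 5.57 + 0.19 = 47 ft²·°F·h/BTU

47.0 ft²·°F·h/BTU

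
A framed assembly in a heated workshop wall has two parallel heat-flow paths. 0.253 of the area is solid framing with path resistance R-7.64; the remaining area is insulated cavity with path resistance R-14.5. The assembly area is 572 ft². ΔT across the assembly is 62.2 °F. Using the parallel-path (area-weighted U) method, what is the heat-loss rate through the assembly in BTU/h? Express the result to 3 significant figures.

U_eff = 0.747/14.5 + 0.253/7.64 = 0.05152 + 0.03312 = 0.08463
R_eff = 1/U_eff = 11.82 ft²·°F·h/BTU
Q = 572 × 62.2 / 11.82 = 3011 BTU/h

3010 BTU/h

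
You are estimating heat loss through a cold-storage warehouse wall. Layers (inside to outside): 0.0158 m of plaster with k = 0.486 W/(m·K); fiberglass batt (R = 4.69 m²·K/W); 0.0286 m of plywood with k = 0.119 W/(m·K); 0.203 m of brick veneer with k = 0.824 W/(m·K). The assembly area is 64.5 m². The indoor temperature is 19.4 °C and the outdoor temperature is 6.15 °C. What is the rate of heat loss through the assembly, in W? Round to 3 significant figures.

164 W

0.0158/0.486 = 0.03251
0.0286/0.119 = 0.2403
0.203/0.824 = 0.2464
R_total = 0.03251 + 4.69 + 0.2403 + 0.2464 = 5.209 m²·K/W
Q = A·ΔT/R = 64.5 × (19.4 − 6.15) / 5.209 = 164.1 W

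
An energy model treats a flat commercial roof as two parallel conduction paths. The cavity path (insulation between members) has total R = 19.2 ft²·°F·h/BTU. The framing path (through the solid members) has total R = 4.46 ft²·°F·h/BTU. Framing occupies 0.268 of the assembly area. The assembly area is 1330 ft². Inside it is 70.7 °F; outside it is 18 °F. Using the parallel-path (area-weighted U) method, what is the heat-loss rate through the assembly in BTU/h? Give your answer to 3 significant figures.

6880 BTU/h

U_eff = 0.732/19.2 + 0.268/4.46 = 0.03812 + 0.06009 = 0.09821
R_eff = 1/U_eff = 10.18 ft²·°F·h/BTU
Q = 1330 × (70.7 − 18) / 10.18 = 6884 BTU/h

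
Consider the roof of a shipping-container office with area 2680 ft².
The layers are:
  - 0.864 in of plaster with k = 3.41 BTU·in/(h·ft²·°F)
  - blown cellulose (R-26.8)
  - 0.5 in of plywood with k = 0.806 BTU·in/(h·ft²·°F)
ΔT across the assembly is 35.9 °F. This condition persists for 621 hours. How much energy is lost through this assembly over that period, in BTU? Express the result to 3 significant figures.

0.864/3.41 = 0.2534
0.5/0.806 = 0.6203
R_total = 0.2534 + 26.8 + 0.6203 = 27.67 ft²·°F·h/BTU
Q = 2680 × 35.9 / 27.67 = 3477 BTU/h
E = 3477 × 621 = 2159000 BTU

2160000 BTU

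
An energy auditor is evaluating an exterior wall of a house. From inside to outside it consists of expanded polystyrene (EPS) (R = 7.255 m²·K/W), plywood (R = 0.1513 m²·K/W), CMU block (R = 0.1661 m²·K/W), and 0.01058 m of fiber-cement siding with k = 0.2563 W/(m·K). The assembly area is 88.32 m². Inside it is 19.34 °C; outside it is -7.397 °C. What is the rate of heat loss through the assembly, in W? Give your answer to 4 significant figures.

310.2 W

0.01058/0.2563 = 0.04128
R_total = 7.255 + 0.1513 + 0.1661 + 0.04128 = 7.6137 m²·K/W
Q = A·ΔT/R = 88.32 × (19.34 − (-7.397)) / 7.6137 = 310.15 W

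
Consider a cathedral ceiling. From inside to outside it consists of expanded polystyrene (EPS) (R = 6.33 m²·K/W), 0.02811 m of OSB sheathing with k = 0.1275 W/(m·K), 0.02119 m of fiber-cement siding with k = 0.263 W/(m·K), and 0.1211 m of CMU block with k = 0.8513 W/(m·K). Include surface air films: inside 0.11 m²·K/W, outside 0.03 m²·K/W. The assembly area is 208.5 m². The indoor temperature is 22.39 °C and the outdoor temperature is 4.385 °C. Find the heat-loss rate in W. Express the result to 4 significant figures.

543.0 W

0.02811/0.1275 = 0.22047
0.02119/0.263 = 0.08057
0.1211/0.8513 = 0.14225
R_total = 0.11 + 6.33 + 0.22047 + 0.08057 + 0.14225 + 0.03 = 6.9133 m²·K/W
Q = A·ΔT/R = 208.5 × (22.39 − 4.385) / 6.9133 = 543.02 W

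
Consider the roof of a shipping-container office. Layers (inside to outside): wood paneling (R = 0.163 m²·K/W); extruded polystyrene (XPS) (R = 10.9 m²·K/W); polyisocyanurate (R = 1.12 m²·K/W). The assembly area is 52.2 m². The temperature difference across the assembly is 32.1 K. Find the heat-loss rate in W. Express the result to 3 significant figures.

138 W

R_total = 0.163 + 10.9 + 1.12 = 12.18 m²·K/W
Q = A·ΔT/R = 52.2 × 32.1 / 12.18 = 137.5 W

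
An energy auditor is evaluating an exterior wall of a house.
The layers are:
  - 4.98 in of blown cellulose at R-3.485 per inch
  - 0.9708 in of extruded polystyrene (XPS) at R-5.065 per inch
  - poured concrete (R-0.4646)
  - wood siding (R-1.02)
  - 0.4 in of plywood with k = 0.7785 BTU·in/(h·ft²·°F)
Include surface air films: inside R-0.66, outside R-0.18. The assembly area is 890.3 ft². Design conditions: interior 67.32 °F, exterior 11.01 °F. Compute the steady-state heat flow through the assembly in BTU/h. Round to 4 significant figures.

1996 BTU/h

4.98 × 3.485 = 17.355
0.9708 × 5.065 = 4.9171
0.4/0.7785 = 0.51381
R_total = 0.66 + 17.355 + 4.9171 + 0.4646 + 1.02 + 0.51381 + 0.18 = 25.111 ft²·°F·h/BTU
Q = A·ΔT/R = 890.3 × (67.32 − 11.01) / 25.111 = 1996.5 BTU/h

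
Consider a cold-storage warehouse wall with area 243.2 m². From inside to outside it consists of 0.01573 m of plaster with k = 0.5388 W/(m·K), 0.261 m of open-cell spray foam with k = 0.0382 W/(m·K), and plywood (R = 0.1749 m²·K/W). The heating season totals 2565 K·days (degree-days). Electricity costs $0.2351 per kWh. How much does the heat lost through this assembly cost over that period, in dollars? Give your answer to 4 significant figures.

500.2 dollars

0.01573/0.5388 = 0.029195
0.261/0.0382 = 6.8325
R_total = 0.029195 + 6.8325 + 0.1749 = 7.0366 m²·K/W
E = A × HDD × 24 / R / 1000 = 243.2 × 2565 × 24 / 7.0366 / 1000 = 2127.7 kWh
Cost = 2127.7 × 0.2351 = $500.21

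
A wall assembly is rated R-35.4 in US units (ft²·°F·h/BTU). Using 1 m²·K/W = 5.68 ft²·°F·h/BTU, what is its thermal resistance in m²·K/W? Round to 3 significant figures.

R_SI = 35.4/5.68 = 6.232

6.23 m²·K/W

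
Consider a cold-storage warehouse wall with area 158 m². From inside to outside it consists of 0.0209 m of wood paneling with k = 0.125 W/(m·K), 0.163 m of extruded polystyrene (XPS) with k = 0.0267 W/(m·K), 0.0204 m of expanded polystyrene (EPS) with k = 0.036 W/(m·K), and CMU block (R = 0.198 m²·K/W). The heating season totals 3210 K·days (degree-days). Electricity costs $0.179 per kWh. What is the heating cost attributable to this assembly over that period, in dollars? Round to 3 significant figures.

0.0209/0.125 = 0.1672
0.163/0.0267 = 6.105
0.0204/0.036 = 0.5667
R_total = 0.1672 + 6.105 + 0.5667 + 0.198 = 7.037 m²·K/W
E = A × HDD × 24 / R / 1000 = 158 × 3210 × 24 / 7.037 / 1000 = 1730 kWh
Cost = 1730 × 0.179 = $309.6

310 dollars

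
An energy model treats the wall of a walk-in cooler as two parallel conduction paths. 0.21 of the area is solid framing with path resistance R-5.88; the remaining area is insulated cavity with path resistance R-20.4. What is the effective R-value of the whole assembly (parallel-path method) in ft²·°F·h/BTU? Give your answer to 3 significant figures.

13.4 ft²·°F·h/BTU

U_eff = 0.79/20.4 + 0.21/5.88 = 0.03873 + 0.03571 = 0.07444
R_eff = 1/U_eff = 13.43 ft²·°F·h/BTU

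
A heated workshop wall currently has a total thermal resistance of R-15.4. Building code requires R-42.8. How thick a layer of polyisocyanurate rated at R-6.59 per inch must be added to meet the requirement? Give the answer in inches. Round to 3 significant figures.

ΔR = 42.8 − 15.4 = 27.4 ft²·°F·h/BTU
L = ΔR / (R/in) = 27.4/6.59 = 4.158 in

4.16 in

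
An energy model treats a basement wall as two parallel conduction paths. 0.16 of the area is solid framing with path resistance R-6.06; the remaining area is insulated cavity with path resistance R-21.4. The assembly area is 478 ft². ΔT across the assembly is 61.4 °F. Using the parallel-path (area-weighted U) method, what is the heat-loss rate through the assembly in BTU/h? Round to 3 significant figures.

U_eff = 0.84/21.4 + 0.16/6.06 = 0.03925 + 0.0264 = 0.06565
R_eff = 1/U_eff = 15.23 ft²·°F·h/BTU
Q = 478 × 61.4 / 15.23 = 1927 BTU/h

1930 BTU/h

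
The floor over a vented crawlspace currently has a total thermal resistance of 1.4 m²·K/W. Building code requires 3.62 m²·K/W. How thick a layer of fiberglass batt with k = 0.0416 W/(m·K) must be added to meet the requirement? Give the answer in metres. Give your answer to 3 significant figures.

ΔR = 3.62 − 1.4 = 2.22 m²·K/W
L = ΔR × k = 2.22 × 0.0416 = 0.09235 m

0.0924 m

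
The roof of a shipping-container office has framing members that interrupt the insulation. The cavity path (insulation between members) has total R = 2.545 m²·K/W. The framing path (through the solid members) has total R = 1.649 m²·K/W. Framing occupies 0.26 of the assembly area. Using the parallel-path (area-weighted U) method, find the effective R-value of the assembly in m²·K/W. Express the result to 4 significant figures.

2.230 m²·K/W

U_eff = 0.74/2.545 + 0.26/1.649 = 0.29077 + 0.15767 = 0.44844
R_eff = 1/U_eff = 2.23 m²·K/W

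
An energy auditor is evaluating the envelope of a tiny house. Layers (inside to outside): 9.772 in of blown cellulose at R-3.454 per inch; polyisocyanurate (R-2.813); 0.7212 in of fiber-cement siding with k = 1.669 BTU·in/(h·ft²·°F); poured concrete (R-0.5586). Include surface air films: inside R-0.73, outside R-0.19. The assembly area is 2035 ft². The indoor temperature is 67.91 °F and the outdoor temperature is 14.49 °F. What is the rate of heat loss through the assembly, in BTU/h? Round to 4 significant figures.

2825 BTU/h

9.772 × 3.454 = 33.752
0.7212/1.669 = 0.43212
R_total = 0.73 + 33.752 + 2.813 + 0.43212 + 0.5586 + 0.19 = 38.476 ft²·°F·h/BTU
Q = A·ΔT/R = 2035 × (67.91 − 14.49) / 38.476 = 2825.4 BTU/h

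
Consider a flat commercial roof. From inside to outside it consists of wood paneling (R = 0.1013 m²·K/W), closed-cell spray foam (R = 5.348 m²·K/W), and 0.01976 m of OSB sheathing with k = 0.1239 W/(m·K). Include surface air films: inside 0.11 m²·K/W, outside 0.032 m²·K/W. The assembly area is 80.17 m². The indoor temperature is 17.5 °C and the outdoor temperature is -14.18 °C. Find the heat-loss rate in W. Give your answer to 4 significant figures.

0.01976/0.1239 = 0.15948
R_total = 0.11 + 0.1013 + 5.348 + 0.15948 + 0.032 = 5.7508 m²·K/W
Q = A·ΔT/R = 80.17 × (17.5 − (-14.18)) / 5.7508 = 441.64 W

441.6 W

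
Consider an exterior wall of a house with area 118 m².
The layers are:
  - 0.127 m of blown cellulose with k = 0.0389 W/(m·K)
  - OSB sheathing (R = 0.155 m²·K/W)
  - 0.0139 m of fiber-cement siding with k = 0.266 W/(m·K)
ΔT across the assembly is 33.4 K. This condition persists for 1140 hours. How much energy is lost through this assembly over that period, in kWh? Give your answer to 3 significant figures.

0.127/0.0389 = 3.265
0.0139/0.266 = 0.05226
R_total = 3.265 + 0.155 + 0.05226 = 3.472 m²·K/W
Q = 118 × 33.4 / 3.472 = 1135 W
E = 1135 W × 1140 h / 1000 = 1294 kWh

1290 kWh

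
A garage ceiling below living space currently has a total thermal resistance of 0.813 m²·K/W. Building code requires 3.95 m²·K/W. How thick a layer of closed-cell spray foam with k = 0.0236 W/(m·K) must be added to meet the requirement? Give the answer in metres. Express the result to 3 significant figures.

0.0740 m

ΔR = 3.95 − 0.813 = 3.137 m²·K/W
L = ΔR × k = 3.137 × 0.0236 = 0.07403 m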